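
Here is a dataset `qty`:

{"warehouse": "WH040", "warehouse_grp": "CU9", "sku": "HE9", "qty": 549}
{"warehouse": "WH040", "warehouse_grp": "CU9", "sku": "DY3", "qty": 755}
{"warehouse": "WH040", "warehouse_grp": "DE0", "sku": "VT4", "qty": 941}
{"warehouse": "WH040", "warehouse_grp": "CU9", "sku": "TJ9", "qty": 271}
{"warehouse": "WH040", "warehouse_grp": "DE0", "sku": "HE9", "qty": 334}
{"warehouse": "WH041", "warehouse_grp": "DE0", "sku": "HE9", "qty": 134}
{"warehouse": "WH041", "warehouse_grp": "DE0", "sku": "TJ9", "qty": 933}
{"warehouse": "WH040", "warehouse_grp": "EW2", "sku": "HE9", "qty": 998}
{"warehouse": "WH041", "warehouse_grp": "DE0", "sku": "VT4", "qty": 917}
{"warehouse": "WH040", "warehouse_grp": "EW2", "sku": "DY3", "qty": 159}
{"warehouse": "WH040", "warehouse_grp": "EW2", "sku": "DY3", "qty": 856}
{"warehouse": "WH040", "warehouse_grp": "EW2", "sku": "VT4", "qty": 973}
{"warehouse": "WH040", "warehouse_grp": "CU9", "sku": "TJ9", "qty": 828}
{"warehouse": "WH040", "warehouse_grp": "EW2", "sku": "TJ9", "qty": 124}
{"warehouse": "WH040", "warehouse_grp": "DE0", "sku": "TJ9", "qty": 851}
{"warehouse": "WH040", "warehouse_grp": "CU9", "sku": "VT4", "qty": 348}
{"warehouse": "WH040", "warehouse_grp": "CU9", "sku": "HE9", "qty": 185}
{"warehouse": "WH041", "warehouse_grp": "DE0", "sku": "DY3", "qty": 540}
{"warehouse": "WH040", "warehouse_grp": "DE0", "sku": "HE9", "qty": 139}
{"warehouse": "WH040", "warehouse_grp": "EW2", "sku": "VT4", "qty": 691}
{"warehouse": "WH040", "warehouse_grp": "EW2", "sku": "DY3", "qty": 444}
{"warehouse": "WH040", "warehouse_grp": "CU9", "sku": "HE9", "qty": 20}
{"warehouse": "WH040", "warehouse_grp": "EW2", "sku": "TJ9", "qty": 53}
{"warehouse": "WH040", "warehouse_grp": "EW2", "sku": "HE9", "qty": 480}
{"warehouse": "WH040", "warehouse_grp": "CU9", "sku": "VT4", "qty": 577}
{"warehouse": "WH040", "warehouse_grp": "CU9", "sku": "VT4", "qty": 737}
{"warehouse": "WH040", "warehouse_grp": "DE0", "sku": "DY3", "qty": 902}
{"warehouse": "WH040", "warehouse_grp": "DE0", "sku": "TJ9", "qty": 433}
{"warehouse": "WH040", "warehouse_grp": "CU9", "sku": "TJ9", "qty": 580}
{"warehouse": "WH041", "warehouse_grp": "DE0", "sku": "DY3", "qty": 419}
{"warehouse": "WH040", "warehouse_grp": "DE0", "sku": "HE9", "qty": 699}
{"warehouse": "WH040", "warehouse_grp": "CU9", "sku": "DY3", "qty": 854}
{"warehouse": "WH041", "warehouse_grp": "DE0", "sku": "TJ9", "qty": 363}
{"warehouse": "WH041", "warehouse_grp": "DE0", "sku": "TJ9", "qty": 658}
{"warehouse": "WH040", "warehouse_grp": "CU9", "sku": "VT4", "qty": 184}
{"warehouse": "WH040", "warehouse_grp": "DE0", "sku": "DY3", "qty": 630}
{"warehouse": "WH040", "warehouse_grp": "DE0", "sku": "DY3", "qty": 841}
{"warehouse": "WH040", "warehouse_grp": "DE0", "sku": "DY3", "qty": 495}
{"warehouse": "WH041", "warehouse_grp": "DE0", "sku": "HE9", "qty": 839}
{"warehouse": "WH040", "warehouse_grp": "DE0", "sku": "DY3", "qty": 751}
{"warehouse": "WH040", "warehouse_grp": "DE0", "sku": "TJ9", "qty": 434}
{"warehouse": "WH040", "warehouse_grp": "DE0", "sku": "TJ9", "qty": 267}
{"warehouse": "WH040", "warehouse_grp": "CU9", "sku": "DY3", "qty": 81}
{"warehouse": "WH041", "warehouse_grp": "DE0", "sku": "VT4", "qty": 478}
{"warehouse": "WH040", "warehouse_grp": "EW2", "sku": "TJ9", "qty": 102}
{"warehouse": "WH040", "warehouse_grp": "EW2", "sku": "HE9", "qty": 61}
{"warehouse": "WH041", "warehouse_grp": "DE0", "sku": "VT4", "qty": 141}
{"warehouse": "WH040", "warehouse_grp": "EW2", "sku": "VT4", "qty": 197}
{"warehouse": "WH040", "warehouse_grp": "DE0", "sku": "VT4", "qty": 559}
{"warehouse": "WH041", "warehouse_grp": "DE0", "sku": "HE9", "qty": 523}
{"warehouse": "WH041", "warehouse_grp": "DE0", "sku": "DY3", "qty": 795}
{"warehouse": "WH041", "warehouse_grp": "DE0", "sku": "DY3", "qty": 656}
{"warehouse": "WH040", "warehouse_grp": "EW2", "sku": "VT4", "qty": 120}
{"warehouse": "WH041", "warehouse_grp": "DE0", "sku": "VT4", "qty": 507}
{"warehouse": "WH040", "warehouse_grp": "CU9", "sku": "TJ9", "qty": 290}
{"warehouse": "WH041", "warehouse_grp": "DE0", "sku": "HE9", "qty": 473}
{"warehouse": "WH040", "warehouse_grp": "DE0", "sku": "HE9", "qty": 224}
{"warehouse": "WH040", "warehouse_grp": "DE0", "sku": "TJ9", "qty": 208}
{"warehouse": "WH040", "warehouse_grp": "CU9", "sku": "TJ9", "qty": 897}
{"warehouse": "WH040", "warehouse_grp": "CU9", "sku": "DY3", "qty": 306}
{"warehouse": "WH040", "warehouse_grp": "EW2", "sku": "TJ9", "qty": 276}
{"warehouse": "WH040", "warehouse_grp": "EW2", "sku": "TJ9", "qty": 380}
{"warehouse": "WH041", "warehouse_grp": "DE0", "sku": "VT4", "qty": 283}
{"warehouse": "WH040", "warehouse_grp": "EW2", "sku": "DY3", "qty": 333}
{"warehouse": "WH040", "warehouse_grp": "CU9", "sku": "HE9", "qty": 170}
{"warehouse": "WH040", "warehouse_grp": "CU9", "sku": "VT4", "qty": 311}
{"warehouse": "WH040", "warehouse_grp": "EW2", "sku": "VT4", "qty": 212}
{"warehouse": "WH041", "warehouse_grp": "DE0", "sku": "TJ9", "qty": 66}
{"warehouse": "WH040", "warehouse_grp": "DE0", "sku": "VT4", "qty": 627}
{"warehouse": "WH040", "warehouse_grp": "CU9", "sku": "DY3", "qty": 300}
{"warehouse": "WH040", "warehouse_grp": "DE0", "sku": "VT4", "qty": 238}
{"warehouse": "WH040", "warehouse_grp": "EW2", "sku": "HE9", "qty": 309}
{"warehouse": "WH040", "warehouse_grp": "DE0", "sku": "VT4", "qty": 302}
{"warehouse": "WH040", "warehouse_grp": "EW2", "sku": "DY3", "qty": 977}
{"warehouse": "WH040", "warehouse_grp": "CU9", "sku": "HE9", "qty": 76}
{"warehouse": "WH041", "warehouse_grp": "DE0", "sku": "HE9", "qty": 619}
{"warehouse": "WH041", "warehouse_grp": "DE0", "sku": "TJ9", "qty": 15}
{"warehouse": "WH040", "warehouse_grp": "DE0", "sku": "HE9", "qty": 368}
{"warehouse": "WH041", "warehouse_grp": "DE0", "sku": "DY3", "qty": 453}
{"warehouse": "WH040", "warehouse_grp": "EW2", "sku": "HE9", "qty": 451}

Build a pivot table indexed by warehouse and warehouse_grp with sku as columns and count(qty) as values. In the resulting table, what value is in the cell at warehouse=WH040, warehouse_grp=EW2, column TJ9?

5

Rows with warehouse=WH040, warehouse_grp=EW2 and sku=TJ9: qty values are 124, 53, 102, 276, 380.
5 rows match — count = 5.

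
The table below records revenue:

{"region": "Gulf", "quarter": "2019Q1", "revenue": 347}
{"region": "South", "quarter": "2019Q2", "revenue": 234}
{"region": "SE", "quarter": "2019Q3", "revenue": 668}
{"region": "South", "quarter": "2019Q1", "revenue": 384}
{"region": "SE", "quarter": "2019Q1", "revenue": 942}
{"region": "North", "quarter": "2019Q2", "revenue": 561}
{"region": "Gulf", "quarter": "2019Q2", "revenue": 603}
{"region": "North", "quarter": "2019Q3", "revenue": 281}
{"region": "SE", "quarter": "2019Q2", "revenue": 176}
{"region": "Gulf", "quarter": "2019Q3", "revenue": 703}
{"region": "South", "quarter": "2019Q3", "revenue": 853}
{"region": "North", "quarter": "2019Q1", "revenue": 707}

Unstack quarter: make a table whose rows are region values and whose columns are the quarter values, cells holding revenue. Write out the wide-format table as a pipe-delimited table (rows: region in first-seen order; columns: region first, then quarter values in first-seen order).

Columns: region plus the 3 distinct quarter values (2019Q1, 2019Q2, 2019Q3).
For example, row Gulf column 2019Q1 takes revenue=347 from the long row (Gulf, 2019Q1).

| region | 2019Q1 | 2019Q2 | 2019Q3 |
| Gulf | 347 | 603 | 703 |
| South | 384 | 234 | 853 |
| SE | 942 | 176 | 668 |
| North | 707 | 561 | 281 |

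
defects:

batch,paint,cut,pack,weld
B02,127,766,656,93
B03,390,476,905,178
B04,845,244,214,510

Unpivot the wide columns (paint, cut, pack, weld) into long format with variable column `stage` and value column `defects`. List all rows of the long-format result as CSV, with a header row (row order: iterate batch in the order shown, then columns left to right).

Each (batch, column) pair becomes one row: 3 × 4 = 12 rows.
For example, (B02, paint) → defects=127.

batch,stage,defects
B02,paint,127
B02,cut,766
B02,pack,656
B02,weld,93
B03,paint,390
B03,cut,476
B03,pack,905
B03,weld,178
B04,paint,845
B04,cut,244
B04,pack,214
B04,weld,510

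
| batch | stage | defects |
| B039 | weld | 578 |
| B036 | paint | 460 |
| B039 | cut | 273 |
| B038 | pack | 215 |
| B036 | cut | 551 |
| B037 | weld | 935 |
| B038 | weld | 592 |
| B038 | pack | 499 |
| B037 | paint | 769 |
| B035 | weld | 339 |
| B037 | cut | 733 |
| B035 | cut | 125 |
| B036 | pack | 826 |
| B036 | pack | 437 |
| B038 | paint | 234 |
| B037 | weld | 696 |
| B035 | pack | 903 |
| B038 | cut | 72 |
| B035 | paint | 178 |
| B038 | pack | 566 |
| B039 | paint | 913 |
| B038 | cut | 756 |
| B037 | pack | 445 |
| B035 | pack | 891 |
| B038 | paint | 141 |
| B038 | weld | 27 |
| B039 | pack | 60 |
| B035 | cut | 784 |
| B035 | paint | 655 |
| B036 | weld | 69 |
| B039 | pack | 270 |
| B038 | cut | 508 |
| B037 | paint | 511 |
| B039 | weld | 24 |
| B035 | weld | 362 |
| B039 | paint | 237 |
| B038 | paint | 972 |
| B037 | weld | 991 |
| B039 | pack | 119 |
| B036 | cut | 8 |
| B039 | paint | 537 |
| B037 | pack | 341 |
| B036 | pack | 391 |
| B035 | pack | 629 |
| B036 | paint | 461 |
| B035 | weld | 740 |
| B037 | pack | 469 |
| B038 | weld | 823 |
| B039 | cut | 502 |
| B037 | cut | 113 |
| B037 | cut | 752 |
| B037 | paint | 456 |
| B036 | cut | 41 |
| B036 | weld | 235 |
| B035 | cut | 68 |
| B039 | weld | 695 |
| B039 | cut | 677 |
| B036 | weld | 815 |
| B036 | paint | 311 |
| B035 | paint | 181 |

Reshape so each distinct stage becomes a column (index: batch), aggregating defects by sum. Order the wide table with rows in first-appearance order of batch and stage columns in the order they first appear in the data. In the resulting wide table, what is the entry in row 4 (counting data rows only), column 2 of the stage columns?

With rows in first-appearance order of batch, row 4 is batch=B037. stage columns in first-appearance order: weld, paint, cut, pack; column 2 is paint.
Long rows with batch=B037, stage=paint: 769 + 511 + 456 = 1736.

1736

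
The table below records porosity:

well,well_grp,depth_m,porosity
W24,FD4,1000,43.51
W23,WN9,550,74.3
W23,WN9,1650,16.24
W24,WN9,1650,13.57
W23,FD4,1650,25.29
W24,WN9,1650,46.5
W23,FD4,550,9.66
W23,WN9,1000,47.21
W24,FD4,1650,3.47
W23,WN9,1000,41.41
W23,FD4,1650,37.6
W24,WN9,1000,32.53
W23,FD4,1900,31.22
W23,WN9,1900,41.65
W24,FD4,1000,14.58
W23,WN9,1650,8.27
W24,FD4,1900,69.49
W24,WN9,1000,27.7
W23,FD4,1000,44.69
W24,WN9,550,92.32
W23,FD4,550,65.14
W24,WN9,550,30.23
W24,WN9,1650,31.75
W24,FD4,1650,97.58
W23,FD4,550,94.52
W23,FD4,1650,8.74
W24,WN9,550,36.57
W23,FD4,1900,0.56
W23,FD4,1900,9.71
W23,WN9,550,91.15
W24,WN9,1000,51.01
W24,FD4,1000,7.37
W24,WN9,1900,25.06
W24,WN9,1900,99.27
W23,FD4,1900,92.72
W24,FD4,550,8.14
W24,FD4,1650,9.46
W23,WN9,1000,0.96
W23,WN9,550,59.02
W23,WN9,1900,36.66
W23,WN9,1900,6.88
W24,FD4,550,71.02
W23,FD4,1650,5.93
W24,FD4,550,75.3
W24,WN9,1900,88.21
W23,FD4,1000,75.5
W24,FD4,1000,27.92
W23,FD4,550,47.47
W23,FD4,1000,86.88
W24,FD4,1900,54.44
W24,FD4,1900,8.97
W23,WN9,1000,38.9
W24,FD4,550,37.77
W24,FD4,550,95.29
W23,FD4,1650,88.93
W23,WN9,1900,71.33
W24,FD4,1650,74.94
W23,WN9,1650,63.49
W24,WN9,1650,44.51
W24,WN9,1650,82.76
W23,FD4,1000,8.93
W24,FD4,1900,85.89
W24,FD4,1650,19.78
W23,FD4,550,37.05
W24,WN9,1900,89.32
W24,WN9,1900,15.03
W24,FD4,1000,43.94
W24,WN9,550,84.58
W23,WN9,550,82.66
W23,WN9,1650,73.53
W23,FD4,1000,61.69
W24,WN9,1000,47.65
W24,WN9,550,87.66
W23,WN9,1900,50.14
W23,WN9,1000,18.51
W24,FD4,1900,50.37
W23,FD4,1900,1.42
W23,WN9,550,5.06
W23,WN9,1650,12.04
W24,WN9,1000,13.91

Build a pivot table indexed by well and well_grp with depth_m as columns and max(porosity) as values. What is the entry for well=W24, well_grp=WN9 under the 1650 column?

82.76

Rows with well=W24, well_grp=WN9 and depth_m=1650: porosity values are 13.57, 46.5, 31.75, 44.51, 82.76.
max(13.57, 46.5, 31.75, 44.51, 82.76) = 82.76.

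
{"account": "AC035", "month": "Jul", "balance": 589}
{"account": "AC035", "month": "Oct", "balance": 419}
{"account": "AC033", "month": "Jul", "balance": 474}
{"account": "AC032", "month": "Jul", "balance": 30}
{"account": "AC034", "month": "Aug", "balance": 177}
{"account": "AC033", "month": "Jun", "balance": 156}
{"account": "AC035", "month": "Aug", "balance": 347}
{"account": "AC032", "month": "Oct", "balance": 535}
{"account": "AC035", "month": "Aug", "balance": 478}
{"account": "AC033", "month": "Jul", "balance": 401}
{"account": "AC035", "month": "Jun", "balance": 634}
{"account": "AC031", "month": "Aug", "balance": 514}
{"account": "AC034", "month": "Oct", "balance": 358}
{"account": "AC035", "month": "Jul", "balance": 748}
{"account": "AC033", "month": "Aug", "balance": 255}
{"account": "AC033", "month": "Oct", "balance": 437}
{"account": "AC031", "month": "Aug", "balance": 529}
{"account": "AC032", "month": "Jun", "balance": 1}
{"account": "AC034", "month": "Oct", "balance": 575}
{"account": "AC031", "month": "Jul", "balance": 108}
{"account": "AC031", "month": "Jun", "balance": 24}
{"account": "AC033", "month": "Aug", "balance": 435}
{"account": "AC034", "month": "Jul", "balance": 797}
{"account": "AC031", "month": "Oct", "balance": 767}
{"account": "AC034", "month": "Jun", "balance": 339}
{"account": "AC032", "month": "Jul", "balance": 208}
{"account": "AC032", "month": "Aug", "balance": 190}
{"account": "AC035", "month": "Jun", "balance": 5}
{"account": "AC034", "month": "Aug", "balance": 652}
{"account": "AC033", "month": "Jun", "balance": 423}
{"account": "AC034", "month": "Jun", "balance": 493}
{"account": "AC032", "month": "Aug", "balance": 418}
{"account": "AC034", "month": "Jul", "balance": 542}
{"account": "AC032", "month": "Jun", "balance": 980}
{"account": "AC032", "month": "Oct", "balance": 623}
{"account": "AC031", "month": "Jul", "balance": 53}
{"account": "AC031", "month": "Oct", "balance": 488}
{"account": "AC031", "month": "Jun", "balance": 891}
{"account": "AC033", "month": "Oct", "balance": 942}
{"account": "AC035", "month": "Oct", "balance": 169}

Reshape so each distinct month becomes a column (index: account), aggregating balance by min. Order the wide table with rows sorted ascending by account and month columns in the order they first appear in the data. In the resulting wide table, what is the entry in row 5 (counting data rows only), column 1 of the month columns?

With rows sorted ascending by account, row 5 is account=AC035. month columns in first-appearance order: Jul, Oct, Aug, Jun; column 1 is Jul.
Long rows with account=AC035, month=Jul: min(589, 748) = 589.

589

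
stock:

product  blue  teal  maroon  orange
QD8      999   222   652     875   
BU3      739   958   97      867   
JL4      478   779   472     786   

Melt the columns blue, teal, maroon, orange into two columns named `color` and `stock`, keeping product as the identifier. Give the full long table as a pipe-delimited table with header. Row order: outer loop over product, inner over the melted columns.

| product | color | stock |
| QD8 | blue | 999 |
| QD8 | teal | 222 |
| QD8 | maroon | 652 |
| QD8 | orange | 875 |
| BU3 | blue | 739 |
| BU3 | teal | 958 |
| BU3 | maroon | 97 |
| BU3 | orange | 867 |
| JL4 | blue | 478 |
| JL4 | teal | 779 |
| JL4 | maroon | 472 |
| JL4 | orange | 786 |

Each (product, column) pair becomes one row: 3 × 4 = 12 rows.
For example, (QD8, blue) → stock=999.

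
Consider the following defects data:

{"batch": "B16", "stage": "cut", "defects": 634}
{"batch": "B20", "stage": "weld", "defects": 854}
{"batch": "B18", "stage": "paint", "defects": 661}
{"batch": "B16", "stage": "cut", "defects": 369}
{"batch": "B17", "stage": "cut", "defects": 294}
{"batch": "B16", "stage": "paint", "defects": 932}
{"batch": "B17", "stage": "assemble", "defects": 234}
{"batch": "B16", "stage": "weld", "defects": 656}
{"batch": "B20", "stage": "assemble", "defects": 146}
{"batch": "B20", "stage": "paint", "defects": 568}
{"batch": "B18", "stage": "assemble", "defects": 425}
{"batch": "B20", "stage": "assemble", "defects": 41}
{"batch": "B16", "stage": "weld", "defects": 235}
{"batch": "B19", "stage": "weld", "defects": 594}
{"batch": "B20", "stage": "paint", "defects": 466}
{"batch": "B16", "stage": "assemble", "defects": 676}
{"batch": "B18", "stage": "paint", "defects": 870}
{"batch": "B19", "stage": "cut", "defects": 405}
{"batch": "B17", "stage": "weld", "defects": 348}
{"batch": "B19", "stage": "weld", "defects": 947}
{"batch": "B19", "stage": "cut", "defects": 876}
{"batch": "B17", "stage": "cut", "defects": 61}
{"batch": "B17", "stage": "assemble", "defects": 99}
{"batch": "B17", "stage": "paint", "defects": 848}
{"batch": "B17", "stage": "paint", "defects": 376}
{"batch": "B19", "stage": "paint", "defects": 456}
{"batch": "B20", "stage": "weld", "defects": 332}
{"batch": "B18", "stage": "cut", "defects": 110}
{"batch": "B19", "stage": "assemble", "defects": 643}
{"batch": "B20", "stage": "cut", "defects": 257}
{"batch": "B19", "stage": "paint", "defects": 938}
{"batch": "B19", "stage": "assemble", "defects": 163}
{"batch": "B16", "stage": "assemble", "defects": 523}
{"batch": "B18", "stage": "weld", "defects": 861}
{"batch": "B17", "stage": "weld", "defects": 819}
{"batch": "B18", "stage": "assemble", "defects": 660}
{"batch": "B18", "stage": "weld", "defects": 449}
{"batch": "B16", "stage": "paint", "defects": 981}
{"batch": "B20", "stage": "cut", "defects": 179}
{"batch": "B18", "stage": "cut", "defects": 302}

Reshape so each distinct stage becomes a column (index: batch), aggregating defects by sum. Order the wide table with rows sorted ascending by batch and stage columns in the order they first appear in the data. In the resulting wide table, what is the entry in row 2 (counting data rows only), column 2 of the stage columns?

With rows sorted ascending by batch, row 2 is batch=B17. stage columns in first-appearance order: cut, weld, paint, assemble; column 2 is weld.
Long rows with batch=B17, stage=weld: 348 + 819 = 1167.

1167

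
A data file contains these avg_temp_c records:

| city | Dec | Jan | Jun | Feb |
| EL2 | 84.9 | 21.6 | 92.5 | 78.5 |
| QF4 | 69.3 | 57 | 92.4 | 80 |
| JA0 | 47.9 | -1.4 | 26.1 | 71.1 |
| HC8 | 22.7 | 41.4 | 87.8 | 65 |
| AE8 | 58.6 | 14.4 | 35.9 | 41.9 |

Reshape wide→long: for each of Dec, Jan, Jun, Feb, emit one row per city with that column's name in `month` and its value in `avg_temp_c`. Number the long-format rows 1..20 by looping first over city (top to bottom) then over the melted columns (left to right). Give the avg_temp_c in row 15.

20 rows total (5 × 4). Row 15: index ⌊(15-1)/4⌋ = 3 into city → HC8; (15-1) mod 4 = 2 into the melted columns → Jun.
So row 15 is (HC8, Jun, 87.8); avg_temp_c = 87.8.

87.8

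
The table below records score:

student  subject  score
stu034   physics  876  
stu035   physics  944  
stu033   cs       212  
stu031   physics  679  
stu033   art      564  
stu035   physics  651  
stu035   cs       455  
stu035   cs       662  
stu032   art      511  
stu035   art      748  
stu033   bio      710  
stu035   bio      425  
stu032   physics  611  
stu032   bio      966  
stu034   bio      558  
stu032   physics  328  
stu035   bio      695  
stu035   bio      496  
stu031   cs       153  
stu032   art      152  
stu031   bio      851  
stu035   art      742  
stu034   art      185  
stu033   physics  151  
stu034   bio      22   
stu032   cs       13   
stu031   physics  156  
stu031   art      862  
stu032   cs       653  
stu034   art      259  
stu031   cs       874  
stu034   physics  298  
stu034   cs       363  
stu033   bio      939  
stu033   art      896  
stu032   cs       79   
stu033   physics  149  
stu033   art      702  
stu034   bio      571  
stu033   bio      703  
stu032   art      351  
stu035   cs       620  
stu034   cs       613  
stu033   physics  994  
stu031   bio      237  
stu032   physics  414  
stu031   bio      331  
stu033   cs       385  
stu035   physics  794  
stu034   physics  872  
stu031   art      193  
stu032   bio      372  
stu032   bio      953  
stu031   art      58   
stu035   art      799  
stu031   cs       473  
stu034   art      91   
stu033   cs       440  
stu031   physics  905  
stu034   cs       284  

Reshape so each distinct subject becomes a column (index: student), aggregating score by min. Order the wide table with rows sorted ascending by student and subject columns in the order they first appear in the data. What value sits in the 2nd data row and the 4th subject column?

With rows sorted ascending by student, row 2 is student=stu032. subject columns in first-appearance order: physics, cs, art, bio; column 4 is bio.
Long rows with student=stu032, subject=bio: min(966, 372, 953) = 372.

372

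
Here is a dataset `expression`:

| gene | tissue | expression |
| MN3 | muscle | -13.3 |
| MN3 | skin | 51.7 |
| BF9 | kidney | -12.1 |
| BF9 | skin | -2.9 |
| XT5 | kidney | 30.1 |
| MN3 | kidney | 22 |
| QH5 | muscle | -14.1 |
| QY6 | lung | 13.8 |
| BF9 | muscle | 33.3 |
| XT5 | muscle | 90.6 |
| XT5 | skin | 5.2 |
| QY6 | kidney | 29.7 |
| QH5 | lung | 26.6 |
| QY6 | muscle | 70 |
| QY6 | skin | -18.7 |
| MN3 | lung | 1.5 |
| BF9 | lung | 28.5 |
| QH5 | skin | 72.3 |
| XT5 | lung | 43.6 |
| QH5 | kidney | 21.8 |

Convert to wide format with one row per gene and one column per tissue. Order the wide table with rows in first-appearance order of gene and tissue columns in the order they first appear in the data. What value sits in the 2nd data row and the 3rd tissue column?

-12.1

With rows in first-appearance order of gene, row 2 is gene=BF9. tissue columns in first-appearance order: muscle, skin, kidney, lung; column 3 is kidney.
Long rows with gene=BF9, tissue=kidney: expression = -12.1.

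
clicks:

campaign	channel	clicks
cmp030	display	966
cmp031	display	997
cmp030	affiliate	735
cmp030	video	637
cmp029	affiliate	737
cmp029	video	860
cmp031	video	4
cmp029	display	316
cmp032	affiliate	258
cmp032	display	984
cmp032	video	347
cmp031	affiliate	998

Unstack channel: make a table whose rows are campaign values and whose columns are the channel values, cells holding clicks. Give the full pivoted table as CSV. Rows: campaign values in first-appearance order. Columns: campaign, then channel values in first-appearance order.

Columns: campaign plus the 3 distinct channel values (display, affiliate, video).
For example, row cmp030 column display takes clicks=966 from the long row (cmp030, display).

campaign,display,affiliate,video
cmp030,966,735,637
cmp031,997,998,4
cmp029,316,737,860
cmp032,984,258,347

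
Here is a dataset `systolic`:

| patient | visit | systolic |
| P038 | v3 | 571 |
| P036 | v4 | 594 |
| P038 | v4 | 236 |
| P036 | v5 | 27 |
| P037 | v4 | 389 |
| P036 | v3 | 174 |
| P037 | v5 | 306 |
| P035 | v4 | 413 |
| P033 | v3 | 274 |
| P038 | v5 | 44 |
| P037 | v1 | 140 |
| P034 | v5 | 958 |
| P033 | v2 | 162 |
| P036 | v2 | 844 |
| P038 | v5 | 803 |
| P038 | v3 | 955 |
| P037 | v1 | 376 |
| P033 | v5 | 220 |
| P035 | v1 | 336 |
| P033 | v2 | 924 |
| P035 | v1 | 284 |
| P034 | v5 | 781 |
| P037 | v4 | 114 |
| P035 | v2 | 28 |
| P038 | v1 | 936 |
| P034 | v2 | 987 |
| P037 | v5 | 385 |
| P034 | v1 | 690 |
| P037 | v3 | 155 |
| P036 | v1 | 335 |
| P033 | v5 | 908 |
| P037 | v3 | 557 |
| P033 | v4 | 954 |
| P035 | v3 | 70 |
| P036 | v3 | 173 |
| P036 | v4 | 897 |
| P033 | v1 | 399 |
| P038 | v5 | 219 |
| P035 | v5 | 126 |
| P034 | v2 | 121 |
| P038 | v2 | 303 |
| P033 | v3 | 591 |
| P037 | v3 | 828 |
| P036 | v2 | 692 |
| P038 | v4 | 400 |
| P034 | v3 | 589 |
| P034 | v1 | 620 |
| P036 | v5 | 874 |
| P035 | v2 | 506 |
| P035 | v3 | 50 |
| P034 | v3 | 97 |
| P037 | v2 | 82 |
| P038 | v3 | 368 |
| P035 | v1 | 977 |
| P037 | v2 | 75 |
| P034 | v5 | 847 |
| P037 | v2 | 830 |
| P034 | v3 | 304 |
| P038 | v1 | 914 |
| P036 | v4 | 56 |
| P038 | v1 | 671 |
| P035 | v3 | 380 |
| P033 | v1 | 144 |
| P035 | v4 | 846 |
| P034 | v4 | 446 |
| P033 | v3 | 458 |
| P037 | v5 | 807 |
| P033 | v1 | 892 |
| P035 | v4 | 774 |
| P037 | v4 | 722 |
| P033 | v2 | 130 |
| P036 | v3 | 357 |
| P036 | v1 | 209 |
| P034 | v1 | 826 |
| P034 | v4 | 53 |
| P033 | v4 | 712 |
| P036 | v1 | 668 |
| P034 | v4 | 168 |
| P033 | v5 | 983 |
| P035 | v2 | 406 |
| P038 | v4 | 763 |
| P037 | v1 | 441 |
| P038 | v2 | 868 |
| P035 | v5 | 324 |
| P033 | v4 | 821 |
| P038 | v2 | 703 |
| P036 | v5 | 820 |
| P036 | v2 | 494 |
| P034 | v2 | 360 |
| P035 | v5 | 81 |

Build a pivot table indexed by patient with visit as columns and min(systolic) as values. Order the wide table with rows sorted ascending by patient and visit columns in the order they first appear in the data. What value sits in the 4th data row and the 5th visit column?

494

With rows sorted ascending by patient, row 4 is patient=P036. visit columns in first-appearance order: v3, v4, v5, v1, v2; column 5 is v2.
Long rows with patient=P036, visit=v2: min(844, 692, 494) = 494.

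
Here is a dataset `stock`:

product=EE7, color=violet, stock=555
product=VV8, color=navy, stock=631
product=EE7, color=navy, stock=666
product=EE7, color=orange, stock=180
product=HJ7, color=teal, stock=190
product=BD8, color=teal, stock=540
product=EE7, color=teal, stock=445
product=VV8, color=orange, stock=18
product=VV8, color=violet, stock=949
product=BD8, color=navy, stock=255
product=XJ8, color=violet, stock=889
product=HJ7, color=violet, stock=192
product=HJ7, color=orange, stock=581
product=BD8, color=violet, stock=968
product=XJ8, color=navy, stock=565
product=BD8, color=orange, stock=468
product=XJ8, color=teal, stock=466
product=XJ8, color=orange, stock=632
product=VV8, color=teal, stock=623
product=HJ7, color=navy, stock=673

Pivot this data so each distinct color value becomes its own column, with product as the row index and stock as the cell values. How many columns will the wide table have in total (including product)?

1 column for product plus 4 distinct color values → 5 columns.

5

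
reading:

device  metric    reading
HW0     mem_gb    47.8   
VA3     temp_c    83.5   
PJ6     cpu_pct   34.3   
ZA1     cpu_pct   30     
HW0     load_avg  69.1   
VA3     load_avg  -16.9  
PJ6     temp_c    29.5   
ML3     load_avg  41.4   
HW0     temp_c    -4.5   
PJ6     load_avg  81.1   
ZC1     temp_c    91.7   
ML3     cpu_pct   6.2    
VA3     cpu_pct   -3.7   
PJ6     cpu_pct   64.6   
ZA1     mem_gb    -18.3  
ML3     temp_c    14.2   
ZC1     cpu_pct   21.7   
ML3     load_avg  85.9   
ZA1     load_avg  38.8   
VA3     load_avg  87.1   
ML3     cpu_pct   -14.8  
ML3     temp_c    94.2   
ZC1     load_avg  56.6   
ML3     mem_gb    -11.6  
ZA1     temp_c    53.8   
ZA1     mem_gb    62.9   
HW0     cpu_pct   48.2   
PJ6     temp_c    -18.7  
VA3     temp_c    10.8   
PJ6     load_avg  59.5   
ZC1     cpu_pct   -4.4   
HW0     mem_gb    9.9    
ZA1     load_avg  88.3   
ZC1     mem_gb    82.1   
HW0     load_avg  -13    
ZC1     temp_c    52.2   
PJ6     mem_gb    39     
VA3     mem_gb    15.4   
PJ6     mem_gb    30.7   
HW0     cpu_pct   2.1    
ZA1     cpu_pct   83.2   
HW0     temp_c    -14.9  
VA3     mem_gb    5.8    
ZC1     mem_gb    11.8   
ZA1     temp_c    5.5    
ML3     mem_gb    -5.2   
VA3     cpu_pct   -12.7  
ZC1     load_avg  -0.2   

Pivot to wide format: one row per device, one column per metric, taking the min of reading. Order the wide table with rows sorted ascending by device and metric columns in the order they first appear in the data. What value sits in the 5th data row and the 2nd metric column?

5.5

With rows sorted ascending by device, row 5 is device=ZA1. metric columns in first-appearance order: mem_gb, temp_c, cpu_pct, load_avg; column 2 is temp_c.
Long rows with device=ZA1, metric=temp_c: min(53.8, 5.5) = 5.5.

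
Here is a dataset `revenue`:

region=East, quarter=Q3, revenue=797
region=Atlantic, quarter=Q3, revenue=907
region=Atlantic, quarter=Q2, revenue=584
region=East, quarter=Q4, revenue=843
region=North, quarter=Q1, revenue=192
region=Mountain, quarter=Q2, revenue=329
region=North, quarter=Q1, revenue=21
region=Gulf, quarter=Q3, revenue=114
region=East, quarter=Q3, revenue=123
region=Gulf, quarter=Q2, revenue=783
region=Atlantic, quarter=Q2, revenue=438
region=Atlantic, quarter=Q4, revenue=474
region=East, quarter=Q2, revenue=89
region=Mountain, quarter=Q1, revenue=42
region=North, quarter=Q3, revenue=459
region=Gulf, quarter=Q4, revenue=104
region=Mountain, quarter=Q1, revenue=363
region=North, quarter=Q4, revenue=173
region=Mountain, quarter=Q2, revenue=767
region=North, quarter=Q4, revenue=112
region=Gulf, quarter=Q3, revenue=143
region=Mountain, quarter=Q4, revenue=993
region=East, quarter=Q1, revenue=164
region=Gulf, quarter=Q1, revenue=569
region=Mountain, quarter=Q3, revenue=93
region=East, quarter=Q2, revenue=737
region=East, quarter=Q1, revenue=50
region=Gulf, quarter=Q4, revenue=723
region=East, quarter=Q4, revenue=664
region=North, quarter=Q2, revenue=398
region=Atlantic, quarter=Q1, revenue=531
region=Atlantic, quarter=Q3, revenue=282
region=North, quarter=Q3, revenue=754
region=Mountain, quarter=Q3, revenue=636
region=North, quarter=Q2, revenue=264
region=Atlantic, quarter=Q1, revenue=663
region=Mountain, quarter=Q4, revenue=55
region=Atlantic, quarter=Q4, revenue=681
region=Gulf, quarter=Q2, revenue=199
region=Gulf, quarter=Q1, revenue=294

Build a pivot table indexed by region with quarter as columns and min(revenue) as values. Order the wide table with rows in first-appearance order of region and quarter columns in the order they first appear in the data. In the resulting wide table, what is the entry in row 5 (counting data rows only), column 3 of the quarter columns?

With rows in first-appearance order of region, row 5 is region=Gulf. quarter columns in first-appearance order: Q3, Q2, Q4, Q1; column 3 is Q4.
Long rows with region=Gulf, quarter=Q4: min(104, 723) = 104.

104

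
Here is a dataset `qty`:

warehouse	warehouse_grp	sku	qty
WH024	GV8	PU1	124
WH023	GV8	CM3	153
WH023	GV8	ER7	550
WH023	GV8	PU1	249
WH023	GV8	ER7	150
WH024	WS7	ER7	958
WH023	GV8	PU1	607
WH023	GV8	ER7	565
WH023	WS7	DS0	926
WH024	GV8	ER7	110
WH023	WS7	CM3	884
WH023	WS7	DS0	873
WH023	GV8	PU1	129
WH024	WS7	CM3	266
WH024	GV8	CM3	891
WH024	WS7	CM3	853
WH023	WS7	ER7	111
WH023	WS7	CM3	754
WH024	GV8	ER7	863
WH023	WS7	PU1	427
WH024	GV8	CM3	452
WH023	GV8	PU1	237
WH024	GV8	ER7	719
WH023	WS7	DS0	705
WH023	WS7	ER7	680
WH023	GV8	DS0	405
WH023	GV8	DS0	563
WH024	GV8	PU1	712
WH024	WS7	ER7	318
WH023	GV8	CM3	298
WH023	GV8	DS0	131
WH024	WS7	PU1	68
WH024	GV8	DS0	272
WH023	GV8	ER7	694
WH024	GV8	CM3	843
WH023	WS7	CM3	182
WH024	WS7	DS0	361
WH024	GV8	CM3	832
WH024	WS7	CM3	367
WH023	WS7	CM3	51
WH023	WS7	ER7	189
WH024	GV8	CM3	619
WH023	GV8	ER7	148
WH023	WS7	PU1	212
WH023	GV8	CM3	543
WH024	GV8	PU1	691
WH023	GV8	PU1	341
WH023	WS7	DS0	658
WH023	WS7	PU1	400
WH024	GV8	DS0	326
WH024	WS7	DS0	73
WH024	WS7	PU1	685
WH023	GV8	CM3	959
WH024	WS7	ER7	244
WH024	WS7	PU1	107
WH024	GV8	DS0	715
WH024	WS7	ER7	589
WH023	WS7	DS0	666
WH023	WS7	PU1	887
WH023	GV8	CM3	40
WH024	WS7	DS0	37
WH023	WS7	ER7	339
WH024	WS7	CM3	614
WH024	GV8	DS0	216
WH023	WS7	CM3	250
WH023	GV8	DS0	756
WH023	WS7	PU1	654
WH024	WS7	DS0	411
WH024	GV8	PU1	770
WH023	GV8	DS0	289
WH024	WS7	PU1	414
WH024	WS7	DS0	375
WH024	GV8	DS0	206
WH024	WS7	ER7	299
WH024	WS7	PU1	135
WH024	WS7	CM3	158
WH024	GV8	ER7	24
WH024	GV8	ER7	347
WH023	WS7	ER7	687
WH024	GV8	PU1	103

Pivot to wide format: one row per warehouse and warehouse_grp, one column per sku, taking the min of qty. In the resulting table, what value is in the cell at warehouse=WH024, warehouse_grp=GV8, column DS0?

206

Rows with warehouse=WH024, warehouse_grp=GV8 and sku=DS0: qty values are 272, 326, 715, 216, 206.
min(272, 326, 715, 216, 206) = 206.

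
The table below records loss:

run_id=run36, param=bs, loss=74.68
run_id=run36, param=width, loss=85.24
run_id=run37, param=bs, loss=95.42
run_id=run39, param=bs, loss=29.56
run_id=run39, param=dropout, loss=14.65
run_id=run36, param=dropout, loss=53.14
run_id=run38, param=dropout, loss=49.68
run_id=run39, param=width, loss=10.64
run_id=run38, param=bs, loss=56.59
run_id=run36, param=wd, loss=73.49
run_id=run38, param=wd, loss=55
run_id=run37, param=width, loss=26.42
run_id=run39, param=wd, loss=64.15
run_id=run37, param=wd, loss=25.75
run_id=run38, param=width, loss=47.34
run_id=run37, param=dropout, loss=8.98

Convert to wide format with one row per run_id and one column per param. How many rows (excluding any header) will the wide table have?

4

4 distinct run_id values → 4 rows.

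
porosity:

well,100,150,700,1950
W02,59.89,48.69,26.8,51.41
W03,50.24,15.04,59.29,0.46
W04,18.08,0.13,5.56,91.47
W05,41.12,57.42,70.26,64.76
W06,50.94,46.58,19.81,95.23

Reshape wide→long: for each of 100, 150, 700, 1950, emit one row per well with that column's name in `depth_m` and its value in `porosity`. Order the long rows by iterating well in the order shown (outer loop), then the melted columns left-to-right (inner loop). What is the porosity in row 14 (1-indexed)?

20 rows total (5 × 4). Row 14: index ⌊(14-1)/4⌋ = 3 into well → W05; (14-1) mod 4 = 1 into the melted columns → 150.
So row 14 is (W05, 150, 57.42); porosity = 57.42.

57.42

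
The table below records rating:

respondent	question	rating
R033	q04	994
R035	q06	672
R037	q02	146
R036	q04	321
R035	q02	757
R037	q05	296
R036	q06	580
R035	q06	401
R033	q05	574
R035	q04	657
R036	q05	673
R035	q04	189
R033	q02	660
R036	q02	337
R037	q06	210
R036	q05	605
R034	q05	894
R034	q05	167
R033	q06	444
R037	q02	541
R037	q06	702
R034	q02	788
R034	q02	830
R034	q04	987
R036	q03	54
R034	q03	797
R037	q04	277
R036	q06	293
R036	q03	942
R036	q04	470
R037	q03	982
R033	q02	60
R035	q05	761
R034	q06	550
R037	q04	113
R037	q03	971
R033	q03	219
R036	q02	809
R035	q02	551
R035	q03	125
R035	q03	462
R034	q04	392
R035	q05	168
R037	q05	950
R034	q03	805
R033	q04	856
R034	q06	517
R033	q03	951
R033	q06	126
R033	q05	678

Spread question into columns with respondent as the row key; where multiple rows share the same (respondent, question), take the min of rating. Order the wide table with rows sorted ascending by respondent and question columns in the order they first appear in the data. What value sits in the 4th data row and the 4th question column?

With rows sorted ascending by respondent, row 4 is respondent=R036. question columns in first-appearance order: q04, q06, q02, q05, q03; column 4 is q05.
Long rows with respondent=R036, question=q05: min(673, 605) = 605.

605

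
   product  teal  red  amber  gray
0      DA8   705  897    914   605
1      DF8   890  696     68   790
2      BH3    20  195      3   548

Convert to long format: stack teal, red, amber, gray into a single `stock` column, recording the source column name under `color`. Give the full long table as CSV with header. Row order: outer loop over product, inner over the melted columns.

product,color,stock
DA8,teal,705
DA8,red,897
DA8,amber,914
DA8,gray,605
DF8,teal,890
DF8,red,696
DF8,amber,68
DF8,gray,790
BH3,teal,20
BH3,red,195
BH3,amber,3
BH3,gray,548

Each (product, column) pair becomes one row: 3 × 4 = 12 rows.
For example, (DA8, teal) → stock=705.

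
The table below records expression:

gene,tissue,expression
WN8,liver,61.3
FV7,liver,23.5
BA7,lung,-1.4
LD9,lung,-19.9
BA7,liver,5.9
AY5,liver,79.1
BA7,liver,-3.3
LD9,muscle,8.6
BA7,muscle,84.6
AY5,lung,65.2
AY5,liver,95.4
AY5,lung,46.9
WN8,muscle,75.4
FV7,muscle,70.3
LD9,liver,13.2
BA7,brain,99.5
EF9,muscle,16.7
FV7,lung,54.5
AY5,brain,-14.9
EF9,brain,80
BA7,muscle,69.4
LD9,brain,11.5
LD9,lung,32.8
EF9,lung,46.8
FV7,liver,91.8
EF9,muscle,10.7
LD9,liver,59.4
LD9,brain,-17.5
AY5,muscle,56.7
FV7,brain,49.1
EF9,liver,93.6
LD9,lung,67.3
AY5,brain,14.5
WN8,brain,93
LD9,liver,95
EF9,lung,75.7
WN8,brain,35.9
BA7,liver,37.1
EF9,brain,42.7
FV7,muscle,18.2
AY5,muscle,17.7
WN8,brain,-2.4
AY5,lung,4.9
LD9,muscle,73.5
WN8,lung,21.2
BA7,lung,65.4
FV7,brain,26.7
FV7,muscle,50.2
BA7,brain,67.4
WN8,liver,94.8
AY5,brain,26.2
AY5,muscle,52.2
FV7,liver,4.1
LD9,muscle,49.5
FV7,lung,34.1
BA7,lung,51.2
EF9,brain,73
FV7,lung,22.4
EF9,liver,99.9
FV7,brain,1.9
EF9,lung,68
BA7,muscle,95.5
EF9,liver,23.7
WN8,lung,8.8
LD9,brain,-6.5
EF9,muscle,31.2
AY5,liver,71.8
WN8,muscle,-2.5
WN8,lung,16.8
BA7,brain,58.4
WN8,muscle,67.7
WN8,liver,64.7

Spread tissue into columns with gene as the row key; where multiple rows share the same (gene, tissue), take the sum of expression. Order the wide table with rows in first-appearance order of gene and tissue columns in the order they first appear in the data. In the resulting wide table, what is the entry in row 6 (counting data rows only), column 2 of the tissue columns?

190.5

With rows in first-appearance order of gene, row 6 is gene=EF9. tissue columns in first-appearance order: liver, lung, muscle, brain; column 2 is lung.
Long rows with gene=EF9, tissue=lung: 46.8 + 75.7 + 68 = 190.5.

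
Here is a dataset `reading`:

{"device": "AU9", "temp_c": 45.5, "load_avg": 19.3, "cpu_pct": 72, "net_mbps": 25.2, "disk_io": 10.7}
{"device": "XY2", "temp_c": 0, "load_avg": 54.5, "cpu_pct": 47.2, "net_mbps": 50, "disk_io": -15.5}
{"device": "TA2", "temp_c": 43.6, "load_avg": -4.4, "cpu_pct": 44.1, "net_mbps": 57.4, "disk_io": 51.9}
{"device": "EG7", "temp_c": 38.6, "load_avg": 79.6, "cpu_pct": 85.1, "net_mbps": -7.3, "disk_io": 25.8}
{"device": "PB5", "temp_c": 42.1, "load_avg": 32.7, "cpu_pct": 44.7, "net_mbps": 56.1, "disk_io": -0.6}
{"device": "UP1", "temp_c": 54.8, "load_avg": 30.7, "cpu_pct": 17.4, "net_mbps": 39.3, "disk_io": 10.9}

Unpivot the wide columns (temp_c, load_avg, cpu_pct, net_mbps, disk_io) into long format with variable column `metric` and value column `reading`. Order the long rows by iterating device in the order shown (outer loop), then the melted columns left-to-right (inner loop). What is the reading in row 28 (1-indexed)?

17.4

30 rows total (6 × 5). Row 28: index ⌊(28-1)/5⌋ = 5 into device → UP1; (28-1) mod 5 = 2 into the melted columns → cpu_pct.
So row 28 is (UP1, cpu_pct, 17.4); reading = 17.4.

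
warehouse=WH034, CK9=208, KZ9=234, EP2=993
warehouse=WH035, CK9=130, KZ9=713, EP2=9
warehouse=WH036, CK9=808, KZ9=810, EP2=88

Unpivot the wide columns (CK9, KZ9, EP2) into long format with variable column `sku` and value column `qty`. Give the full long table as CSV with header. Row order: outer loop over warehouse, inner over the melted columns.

warehouse,sku,qty
WH034,CK9,208
WH034,KZ9,234
WH034,EP2,993
WH035,CK9,130
WH035,KZ9,713
WH035,EP2,9
WH036,CK9,808
WH036,KZ9,810
WH036,EP2,88

Each (warehouse, column) pair becomes one row: 3 × 3 = 9 rows.
For example, (WH034, CK9) → qty=208.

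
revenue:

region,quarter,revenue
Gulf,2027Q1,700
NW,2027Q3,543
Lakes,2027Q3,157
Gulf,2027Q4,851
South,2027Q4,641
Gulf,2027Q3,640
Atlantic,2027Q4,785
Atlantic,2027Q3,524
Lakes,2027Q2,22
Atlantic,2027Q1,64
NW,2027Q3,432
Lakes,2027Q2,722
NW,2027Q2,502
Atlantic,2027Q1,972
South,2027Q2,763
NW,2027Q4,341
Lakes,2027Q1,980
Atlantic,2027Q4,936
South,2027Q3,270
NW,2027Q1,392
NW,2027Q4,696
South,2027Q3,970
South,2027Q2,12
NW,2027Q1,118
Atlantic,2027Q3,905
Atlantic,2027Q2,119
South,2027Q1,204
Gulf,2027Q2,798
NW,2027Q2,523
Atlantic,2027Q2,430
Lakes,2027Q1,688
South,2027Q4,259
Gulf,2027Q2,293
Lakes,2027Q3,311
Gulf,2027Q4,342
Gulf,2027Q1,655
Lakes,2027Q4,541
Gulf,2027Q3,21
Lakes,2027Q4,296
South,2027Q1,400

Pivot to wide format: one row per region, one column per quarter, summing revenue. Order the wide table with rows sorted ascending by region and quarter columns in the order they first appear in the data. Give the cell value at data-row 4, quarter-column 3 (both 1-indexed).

1037

With rows sorted ascending by region, row 4 is region=NW. quarter columns in first-appearance order: 2027Q1, 2027Q3, 2027Q4, 2027Q2; column 3 is 2027Q4.
Long rows with region=NW, quarter=2027Q4: 341 + 696 = 1037.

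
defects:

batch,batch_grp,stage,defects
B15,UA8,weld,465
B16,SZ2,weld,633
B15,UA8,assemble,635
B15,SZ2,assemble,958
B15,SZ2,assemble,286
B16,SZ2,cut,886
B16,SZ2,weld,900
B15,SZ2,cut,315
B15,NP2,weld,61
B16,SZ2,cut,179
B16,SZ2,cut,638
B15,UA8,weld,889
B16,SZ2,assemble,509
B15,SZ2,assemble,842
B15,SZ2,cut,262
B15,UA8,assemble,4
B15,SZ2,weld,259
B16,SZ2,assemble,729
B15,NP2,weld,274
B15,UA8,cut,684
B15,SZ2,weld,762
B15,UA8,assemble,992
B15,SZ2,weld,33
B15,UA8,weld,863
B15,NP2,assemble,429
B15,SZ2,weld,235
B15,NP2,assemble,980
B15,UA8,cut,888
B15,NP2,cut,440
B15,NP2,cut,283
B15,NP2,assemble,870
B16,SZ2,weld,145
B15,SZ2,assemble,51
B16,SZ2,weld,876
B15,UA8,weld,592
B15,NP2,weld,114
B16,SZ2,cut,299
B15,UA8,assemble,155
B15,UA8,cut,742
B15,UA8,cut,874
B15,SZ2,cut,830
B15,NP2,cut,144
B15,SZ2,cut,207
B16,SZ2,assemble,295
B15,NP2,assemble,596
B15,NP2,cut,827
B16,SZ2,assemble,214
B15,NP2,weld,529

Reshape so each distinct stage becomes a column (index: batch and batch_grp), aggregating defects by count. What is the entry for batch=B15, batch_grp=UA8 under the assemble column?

4

Rows with batch=B15, batch_grp=UA8 and stage=assemble: defects values are 635, 4, 992, 155.
4 rows match — count = 4.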